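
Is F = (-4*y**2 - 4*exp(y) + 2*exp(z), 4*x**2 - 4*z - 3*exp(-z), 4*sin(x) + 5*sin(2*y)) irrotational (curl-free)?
No, ∇×F = (10*cos(2*y) + 4 - 3*exp(-z), 2*exp(z) - 4*cos(x), 8*x + 8*y + 4*exp(y))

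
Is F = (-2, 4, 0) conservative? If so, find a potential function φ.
Yes, F is conservative. φ = -2*x + 4*y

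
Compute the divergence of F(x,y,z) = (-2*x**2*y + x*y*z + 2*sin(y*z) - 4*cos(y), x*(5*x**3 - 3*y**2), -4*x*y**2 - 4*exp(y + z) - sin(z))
-10*x*y + y*z - 4*exp(y + z) - cos(z)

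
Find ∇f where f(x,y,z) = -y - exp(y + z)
(0, -exp(y + z) - 1, -exp(y + z))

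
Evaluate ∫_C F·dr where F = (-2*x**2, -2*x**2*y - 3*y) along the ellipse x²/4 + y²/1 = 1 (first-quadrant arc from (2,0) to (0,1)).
11/6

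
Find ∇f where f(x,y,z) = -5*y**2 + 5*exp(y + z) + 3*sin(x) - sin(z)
(3*cos(x), -10*y + 5*exp(y + z), 5*exp(y + z) - cos(z))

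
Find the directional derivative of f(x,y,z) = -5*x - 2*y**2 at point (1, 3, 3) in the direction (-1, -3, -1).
41*sqrt(11)/11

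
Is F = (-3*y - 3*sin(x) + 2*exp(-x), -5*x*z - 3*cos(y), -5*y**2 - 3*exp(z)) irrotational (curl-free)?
No, ∇×F = (5*x - 10*y, 0, 3 - 5*z)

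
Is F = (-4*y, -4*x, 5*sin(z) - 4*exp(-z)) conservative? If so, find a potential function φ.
Yes, F is conservative. φ = -4*x*y - 5*cos(z) + 4*exp(-z)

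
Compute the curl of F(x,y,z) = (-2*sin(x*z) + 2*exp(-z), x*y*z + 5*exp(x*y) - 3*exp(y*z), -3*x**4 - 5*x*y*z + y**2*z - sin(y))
(-x*y - 5*x*z + 2*y*z + 3*y*exp(y*z) - cos(y), 12*x**3 - 2*x*cos(x*z) + 5*y*z - 2*exp(-z), y*(z + 5*exp(x*y)))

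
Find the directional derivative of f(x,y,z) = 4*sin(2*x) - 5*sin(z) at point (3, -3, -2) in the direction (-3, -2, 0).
-24*sqrt(13)*cos(6)/13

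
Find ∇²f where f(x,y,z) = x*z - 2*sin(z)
2*sin(z)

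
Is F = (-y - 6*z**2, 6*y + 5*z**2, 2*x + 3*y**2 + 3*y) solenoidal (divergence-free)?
No, ∇·F = 6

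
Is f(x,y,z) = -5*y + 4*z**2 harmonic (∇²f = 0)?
No, ∇²f = 8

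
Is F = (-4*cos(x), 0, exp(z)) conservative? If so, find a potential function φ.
Yes, F is conservative. φ = exp(z) - 4*sin(x)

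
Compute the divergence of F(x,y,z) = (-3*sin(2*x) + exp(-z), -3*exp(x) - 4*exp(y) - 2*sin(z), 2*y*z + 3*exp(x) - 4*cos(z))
2*y - 4*exp(y) + 4*sin(z) - 6*cos(2*x)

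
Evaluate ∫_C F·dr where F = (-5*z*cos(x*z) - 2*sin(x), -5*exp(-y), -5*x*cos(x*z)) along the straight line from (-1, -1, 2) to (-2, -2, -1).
-5*E - 10*sin(2) - 2*cos(1) + 2*cos(2) + 5*exp(2)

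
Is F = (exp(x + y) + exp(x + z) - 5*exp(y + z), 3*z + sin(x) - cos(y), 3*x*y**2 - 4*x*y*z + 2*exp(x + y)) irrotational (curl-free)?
No, ∇×F = (6*x*y - 4*x*z + 2*exp(x + y) - 3, -3*y**2 + 4*y*z - 2*exp(x + y) + exp(x + z) - 5*exp(y + z), -exp(x + y) + 5*exp(y + z) + cos(x))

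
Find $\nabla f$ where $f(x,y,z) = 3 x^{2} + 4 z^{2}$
(6*x, 0, 8*z)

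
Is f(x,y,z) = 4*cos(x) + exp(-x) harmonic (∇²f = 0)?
No, ∇²f = -4*cos(x) + exp(-x)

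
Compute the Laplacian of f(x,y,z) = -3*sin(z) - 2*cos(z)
3*sin(z) + 2*cos(z)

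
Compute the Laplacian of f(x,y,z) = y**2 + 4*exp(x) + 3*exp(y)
4*exp(x) + 3*exp(y) + 2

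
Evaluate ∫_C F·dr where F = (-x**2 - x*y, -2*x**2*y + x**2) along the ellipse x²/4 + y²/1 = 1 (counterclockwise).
0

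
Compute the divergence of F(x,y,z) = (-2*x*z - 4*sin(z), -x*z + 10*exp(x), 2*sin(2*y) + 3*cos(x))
-2*z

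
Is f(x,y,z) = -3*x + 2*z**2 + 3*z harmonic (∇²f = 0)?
No, ∇²f = 4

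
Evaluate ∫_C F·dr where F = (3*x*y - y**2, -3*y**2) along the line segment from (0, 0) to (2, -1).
-11/3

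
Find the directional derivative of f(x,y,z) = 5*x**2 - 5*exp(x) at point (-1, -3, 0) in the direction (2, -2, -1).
-20/3 - 10*exp(-1)/3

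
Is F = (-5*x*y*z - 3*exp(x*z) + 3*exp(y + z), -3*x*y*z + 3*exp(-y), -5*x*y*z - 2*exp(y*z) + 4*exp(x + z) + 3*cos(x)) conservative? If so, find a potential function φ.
No, ∇×F = (3*x*y - 5*x*z - 2*z*exp(y*z), -5*x*y - 3*x*exp(x*z) + 5*y*z - 4*exp(x + z) + 3*exp(y + z) + 3*sin(x), 5*x*z - 3*y*z - 3*exp(y + z)) ≠ 0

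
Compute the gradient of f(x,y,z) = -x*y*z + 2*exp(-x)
(-y*z - 2*exp(-x), -x*z, -x*y)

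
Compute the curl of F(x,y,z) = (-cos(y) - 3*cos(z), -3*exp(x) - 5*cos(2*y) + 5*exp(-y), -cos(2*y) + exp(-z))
(2*sin(2*y), 3*sin(z), -3*exp(x) - sin(y))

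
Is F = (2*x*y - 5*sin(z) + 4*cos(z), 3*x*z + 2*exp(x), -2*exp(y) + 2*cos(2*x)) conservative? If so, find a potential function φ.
No, ∇×F = (-3*x - 2*exp(y), 4*sin(2*x) - 4*sin(z) - 5*cos(z), -2*x + 3*z + 2*exp(x)) ≠ 0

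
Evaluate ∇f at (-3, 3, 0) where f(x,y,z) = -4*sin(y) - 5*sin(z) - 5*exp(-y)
(0, 5*exp(-3) - 4*cos(3), -5)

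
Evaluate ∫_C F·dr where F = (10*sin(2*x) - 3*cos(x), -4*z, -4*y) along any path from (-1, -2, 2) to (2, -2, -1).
-24 - 3*sin(2) - 3*sin(1) + 5*cos(2) - 5*cos(4)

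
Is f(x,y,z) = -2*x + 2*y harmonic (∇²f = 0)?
Yes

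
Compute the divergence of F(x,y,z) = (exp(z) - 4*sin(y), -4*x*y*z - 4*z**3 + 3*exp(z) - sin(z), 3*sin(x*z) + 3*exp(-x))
x*(-4*z + 3*cos(x*z))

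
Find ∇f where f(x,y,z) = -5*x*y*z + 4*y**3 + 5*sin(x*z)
(5*z*(-y + cos(x*z)), -5*x*z + 12*y**2, 5*x*(-y + cos(x*z)))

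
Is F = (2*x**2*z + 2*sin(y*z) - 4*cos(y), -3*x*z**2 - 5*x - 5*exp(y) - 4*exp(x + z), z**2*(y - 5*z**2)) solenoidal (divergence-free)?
No, ∇·F = 4*x*z + 2*y*z - 20*z**3 - 5*exp(y)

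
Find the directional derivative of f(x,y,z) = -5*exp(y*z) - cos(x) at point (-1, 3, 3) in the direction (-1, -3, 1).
sqrt(11)*(sin(1) + 30*exp(9))/11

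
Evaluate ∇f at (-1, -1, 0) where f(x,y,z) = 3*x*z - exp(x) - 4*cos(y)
(-exp(-1), -4*sin(1), -3)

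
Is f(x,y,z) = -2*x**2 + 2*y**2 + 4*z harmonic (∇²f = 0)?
Yes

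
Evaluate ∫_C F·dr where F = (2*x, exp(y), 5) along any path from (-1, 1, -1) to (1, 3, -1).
-E + exp(3)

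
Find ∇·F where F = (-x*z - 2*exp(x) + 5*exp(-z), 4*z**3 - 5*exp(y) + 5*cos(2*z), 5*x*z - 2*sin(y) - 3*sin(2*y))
5*x - z - 2*exp(x) - 5*exp(y)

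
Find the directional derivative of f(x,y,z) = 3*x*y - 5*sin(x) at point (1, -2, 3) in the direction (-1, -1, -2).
sqrt(6)*(5*cos(1) + 3)/6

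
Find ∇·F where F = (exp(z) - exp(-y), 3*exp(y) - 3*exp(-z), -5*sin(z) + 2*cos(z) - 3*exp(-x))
3*exp(y) - 2*sin(z) - 5*cos(z)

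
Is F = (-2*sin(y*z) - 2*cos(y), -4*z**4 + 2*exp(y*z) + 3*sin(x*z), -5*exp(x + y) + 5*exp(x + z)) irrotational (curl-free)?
No, ∇×F = (-3*x*cos(x*z) - 2*y*exp(y*z) + 16*z**3 - 5*exp(x + y), -2*y*cos(y*z) + 5*exp(x + y) - 5*exp(x + z), 3*z*cos(x*z) + 2*z*cos(y*z) - 2*sin(y))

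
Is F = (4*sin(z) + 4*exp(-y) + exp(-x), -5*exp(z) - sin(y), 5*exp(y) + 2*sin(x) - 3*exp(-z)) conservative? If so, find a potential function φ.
No, ∇×F = (5*exp(y) + 5*exp(z), -2*cos(x) + 4*cos(z), 4*exp(-y)) ≠ 0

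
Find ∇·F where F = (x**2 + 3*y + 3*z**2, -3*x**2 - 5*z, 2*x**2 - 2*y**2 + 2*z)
2*x + 2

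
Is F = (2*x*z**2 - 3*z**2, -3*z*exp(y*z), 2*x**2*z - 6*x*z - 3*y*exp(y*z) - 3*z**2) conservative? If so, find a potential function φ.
Yes, F is conservative. φ = x**2*z**2 - 3*x*z**2 - z**3 - 3*exp(y*z)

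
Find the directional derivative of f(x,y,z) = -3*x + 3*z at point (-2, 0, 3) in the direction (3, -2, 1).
-3*sqrt(14)/7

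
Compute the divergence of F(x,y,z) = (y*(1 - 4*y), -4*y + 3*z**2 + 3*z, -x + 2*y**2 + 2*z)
-2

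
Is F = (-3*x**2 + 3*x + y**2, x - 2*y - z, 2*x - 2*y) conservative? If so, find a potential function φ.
No, ∇×F = (-1, -2, 1 - 2*y) ≠ 0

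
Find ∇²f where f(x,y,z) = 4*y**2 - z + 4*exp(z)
4*exp(z) + 8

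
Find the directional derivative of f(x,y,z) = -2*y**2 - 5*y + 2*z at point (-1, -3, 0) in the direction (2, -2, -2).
-3*sqrt(3)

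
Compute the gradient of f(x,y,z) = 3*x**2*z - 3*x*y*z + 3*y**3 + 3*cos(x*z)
(3*z*(2*x - y - sin(x*z)), -3*x*z + 9*y**2, 3*x*(x - y - sin(x*z)))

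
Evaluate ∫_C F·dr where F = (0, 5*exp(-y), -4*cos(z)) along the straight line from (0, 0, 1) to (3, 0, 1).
0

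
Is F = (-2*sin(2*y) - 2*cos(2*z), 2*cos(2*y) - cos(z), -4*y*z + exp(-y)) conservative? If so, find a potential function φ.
No, ∇×F = (-4*z - sin(z) - exp(-y), 4*sin(2*z), 4*cos(2*y)) ≠ 0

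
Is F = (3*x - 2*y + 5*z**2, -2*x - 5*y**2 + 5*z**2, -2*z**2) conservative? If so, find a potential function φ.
No, ∇×F = (-10*z, 10*z, 0) ≠ 0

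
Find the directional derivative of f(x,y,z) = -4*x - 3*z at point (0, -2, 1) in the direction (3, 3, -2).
-3*sqrt(22)/11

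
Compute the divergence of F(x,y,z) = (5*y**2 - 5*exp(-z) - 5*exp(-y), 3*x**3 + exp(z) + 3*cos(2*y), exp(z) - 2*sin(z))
exp(z) - 6*sin(2*y) - 2*cos(z)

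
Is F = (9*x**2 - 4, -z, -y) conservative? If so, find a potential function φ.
Yes, F is conservative. φ = 3*x**3 - 4*x - y*z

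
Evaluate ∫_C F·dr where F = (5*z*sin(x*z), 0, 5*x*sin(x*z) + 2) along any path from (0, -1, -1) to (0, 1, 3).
8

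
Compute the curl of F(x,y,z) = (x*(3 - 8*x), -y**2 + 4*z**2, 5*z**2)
(-8*z, 0, 0)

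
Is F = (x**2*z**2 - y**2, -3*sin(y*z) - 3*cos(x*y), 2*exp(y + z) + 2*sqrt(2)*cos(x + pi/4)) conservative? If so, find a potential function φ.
No, ∇×F = (3*y*cos(y*z) + 2*exp(y + z), 2*x**2*z + 2*sqrt(2)*sin(x + pi/4), y*(3*sin(x*y) + 2)) ≠ 0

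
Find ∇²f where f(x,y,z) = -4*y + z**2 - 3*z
2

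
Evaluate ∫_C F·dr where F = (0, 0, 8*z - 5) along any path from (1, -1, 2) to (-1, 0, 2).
0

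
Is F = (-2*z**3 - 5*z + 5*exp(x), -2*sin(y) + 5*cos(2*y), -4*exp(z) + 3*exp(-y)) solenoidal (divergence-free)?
No, ∇·F = 5*exp(x) - 4*exp(z) - 10*sin(2*y) - 2*cos(y)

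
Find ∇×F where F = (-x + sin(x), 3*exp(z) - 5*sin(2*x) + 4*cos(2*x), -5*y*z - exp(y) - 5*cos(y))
(-5*z - exp(y) - 3*exp(z) + 5*sin(y), 0, -8*sin(2*x) - 10*cos(2*x))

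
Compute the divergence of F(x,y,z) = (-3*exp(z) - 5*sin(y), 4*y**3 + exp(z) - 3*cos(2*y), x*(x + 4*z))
4*x + 12*y**2 + 6*sin(2*y)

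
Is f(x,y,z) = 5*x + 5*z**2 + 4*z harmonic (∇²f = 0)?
No, ∇²f = 10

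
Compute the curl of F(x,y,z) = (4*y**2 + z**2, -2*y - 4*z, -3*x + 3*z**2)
(4, 2*z + 3, -8*y)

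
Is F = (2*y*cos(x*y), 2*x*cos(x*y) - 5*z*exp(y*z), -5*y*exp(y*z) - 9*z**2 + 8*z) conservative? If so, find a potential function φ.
Yes, F is conservative. φ = -3*z**3 + 4*z**2 - 5*exp(y*z) + 2*sin(x*y)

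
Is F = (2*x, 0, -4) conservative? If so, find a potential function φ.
Yes, F is conservative. φ = x**2 - 4*z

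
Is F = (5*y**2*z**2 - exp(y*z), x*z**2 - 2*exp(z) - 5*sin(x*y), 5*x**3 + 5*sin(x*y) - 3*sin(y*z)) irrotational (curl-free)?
No, ∇×F = (-2*x*z + 5*x*cos(x*y) - 3*z*cos(y*z) + 2*exp(z), -15*x**2 + 10*y**2*z - y*exp(y*z) - 5*y*cos(x*y), -10*y*z**2 - 5*y*cos(x*y) + z**2 + z*exp(y*z))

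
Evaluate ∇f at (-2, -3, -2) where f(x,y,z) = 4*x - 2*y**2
(4, 12, 0)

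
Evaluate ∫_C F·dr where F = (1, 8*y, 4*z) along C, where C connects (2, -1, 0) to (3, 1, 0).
1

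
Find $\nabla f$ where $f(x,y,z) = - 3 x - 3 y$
(-3, -3, 0)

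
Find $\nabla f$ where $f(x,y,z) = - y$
(0, -1, 0)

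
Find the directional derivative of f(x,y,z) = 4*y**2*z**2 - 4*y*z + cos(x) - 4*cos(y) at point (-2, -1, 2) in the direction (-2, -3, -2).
2*sqrt(17)*(-sin(2) + 6*sin(1) + 40)/17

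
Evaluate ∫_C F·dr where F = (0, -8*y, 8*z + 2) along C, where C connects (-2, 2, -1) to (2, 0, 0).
14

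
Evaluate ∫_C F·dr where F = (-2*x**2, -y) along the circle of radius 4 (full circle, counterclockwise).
0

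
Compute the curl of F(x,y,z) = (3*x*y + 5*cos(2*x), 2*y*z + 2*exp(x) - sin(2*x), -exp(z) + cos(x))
(-2*y, sin(x), -3*x + 2*exp(x) - 2*cos(2*x))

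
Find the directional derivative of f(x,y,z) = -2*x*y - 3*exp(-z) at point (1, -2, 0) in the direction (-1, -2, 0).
0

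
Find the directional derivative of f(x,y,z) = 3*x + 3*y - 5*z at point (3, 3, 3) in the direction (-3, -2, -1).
-5*sqrt(14)/7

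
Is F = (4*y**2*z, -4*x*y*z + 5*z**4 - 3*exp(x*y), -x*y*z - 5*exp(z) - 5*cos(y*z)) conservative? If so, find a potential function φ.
No, ∇×F = (4*x*y - x*z - 20*z**3 + 5*z*sin(y*z), y*(4*y + z), 3*y*(-4*z - exp(x*y))) ≠ 0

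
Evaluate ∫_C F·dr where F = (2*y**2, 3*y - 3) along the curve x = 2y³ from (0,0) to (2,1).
9/10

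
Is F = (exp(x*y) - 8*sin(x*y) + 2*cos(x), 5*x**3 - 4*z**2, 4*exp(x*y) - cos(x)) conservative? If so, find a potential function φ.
No, ∇×F = (4*x*exp(x*y) + 8*z, -4*y*exp(x*y) - sin(x), x*(15*x - exp(x*y) + 8*cos(x*y))) ≠ 0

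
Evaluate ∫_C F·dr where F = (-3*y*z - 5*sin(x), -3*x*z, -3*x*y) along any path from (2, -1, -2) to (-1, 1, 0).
-5*cos(2) + 5*cos(1) + 12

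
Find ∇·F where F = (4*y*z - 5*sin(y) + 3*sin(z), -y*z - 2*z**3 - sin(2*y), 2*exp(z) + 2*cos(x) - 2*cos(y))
-z + 2*exp(z) - 2*cos(2*y)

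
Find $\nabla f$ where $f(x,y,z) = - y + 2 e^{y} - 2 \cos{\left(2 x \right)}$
(4*sin(2*x), 2*exp(y) - 1, 0)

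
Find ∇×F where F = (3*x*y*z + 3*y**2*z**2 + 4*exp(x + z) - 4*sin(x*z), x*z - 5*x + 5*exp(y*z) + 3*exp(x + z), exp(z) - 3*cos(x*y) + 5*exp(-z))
(3*x*sin(x*y) - x - 5*y*exp(y*z) - 3*exp(x + z), 3*x*y - 4*x*cos(x*z) + 6*y**2*z - 3*y*sin(x*y) + 4*exp(x + z), -3*x*z - 6*y*z**2 + z + 3*exp(x + z) - 5)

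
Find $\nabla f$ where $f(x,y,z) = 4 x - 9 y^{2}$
(4, -18*y, 0)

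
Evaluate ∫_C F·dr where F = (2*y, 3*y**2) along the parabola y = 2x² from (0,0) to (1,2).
28/3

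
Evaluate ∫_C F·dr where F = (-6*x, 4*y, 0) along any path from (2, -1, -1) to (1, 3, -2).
25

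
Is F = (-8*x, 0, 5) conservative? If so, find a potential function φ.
Yes, F is conservative. φ = -4*x**2 + 5*z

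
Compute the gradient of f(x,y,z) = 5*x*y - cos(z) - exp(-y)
(5*y, 5*x + exp(-y), sin(z))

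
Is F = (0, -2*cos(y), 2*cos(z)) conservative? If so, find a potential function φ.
Yes, F is conservative. φ = -2*sin(y) + 2*sin(z)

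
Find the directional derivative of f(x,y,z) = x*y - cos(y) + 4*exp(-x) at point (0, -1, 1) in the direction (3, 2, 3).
-sqrt(22)*(2*sin(1) + 15)/22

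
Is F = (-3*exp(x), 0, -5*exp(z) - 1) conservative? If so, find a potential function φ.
Yes, F is conservative. φ = -z - 3*exp(x) - 5*exp(z)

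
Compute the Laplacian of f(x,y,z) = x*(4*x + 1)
8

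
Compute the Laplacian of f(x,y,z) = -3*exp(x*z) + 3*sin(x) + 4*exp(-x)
(-3*(x**2*exp(x*z) + z**2*exp(x*z) + sin(x))*exp(x) + 4)*exp(-x)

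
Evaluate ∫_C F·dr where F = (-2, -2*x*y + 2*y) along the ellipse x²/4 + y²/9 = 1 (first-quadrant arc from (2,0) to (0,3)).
1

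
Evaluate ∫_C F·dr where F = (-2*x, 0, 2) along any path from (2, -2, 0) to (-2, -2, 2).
4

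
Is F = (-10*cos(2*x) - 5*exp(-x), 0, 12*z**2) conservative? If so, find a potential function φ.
Yes, F is conservative. φ = 4*z**3 - 5*sin(2*x) + 5*exp(-x)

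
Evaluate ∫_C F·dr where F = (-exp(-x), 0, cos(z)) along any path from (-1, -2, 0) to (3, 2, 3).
-E + exp(-3) + sin(3)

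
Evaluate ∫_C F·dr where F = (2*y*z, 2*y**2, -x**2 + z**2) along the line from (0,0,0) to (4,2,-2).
8/3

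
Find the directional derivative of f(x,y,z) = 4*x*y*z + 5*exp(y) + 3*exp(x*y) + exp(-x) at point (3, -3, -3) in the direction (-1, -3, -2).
sqrt(14)*(-7*exp(6) - 9 + 72*exp(9))*exp(-9)/7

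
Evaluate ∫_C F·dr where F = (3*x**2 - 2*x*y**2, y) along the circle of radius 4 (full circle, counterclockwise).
0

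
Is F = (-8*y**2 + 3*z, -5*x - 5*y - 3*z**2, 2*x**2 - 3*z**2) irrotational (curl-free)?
No, ∇×F = (6*z, 3 - 4*x, 16*y - 5)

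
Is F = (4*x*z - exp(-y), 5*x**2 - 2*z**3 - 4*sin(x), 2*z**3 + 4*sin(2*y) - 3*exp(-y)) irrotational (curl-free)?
No, ∇×F = (6*z**2 + 8*cos(2*y) + 3*exp(-y), 4*x, 10*x - 4*cos(x) - exp(-y))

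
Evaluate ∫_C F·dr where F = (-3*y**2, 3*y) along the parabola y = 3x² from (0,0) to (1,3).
81/10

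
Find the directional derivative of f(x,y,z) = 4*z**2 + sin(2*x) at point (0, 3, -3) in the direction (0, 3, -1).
12*sqrt(10)/5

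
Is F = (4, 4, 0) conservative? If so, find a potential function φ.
Yes, F is conservative. φ = 4*x + 4*y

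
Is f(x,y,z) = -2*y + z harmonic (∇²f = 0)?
Yes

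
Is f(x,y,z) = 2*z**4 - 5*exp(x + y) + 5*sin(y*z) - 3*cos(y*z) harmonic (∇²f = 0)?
No, ∇²f = -5*y**2*sin(y*z) + 3*y**2*cos(y*z) - 5*z**2*sin(y*z) + 3*z**2*cos(y*z) + 24*z**2 - 10*exp(x + y)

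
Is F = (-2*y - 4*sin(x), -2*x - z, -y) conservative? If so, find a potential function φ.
Yes, F is conservative. φ = -2*x*y - y*z + 4*cos(x)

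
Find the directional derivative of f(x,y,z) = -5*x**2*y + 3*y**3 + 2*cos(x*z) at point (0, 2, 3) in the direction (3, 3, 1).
108*sqrt(19)/19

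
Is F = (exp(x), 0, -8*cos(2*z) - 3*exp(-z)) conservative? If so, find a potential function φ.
Yes, F is conservative. φ = exp(x) - 4*sin(2*z) + 3*exp(-z)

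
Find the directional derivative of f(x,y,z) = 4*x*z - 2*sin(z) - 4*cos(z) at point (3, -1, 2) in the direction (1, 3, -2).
2*sqrt(14)*(-4 - 2*sin(2) + cos(2))/7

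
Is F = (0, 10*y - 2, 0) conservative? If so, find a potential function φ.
Yes, F is conservative. φ = y*(5*y - 2)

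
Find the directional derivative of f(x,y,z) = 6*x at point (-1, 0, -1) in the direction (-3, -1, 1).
-18*sqrt(11)/11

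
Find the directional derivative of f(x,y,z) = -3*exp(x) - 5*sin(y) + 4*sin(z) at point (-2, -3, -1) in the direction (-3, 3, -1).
sqrt(19)*(9 - (15*cos(3) + 4*cos(1))*exp(2))*exp(-2)/19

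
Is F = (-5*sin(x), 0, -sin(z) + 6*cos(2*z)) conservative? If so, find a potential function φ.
Yes, F is conservative. φ = 3*sin(2*z) + 5*cos(x) + cos(z)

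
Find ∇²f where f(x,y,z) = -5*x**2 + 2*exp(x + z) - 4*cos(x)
4*exp(x + z) + 4*cos(x) - 10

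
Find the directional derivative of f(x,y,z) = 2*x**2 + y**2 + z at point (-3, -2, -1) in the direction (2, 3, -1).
-37*sqrt(14)/14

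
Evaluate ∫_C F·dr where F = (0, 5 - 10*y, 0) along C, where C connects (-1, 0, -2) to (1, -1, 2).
-10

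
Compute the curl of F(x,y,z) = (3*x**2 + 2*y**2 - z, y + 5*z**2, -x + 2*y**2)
(4*y - 10*z, 0, -4*y)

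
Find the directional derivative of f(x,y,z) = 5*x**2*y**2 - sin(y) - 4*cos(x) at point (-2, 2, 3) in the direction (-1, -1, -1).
sqrt(3)*(cos(2) + 4*sin(2))/3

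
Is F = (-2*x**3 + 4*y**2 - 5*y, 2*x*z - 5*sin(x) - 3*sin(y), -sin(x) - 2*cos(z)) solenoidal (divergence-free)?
No, ∇·F = -6*x**2 + 2*sin(z) - 3*cos(y)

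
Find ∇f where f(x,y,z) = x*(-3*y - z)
(-3*y - z, -3*x, -x)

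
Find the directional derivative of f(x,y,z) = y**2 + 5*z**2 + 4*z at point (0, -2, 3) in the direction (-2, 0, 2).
17*sqrt(2)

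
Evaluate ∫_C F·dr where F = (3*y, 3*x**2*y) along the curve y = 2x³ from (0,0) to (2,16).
1176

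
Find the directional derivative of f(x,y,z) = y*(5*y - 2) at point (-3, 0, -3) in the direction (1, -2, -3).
2*sqrt(14)/7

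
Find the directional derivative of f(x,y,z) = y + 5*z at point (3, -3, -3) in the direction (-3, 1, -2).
-9*sqrt(14)/14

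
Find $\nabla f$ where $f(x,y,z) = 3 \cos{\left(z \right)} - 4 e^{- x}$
(4*exp(-x), 0, -3*sin(z))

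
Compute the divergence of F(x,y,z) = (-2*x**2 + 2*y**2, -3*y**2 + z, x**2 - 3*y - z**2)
-4*x - 6*y - 2*z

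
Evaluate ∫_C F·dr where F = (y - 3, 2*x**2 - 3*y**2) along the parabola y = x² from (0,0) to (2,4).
-154/3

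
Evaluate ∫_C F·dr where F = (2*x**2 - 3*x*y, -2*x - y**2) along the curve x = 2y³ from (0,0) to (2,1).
-8/7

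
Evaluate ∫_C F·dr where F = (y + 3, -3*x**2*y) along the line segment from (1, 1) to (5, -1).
-12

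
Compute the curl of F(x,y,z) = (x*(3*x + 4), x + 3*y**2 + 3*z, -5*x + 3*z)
(-3, 5, 1)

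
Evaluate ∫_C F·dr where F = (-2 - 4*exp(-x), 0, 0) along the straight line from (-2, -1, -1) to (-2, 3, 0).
0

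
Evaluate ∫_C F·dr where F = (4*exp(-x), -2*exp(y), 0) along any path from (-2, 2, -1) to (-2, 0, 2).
-2 + 2*exp(2)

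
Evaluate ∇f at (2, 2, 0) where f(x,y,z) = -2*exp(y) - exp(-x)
(exp(-2), -2*exp(2), 0)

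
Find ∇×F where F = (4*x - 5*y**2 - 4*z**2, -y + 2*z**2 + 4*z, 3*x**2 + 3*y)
(-4*z - 1, -6*x - 8*z, 10*y)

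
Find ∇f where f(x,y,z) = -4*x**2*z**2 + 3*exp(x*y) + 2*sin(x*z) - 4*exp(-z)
(-8*x*z**2 + 3*y*exp(x*y) + 2*z*cos(x*z), 3*x*exp(x*y), -8*x**2*z + 2*x*cos(x*z) + 4*exp(-z))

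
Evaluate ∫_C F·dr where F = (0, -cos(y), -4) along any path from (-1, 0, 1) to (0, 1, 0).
4 - sin(1)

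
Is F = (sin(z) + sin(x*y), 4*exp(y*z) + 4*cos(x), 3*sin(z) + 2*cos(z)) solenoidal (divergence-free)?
No, ∇·F = y*cos(x*y) + 4*z*exp(y*z) - 2*sin(z) + 3*cos(z)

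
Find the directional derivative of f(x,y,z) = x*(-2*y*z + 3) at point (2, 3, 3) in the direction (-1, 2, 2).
-11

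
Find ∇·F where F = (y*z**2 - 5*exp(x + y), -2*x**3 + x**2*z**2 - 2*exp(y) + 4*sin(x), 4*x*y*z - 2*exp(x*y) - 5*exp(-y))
4*x*y - 2*exp(y) - 5*exp(x + y)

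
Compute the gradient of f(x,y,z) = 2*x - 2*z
(2, 0, -2)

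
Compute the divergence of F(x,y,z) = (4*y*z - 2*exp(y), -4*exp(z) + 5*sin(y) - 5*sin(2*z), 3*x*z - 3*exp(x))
3*x + 5*cos(y)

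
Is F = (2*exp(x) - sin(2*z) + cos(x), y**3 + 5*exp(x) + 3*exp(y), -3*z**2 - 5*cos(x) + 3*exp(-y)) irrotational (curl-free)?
No, ∇×F = (-3*exp(-y), -5*sin(x) - 2*cos(2*z), 5*exp(x))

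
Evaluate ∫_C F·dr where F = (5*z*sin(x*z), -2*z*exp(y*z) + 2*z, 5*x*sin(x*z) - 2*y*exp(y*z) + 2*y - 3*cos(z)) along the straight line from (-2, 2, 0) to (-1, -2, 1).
-5*cos(1) - 3*sin(1) - 2*exp(-2) + 3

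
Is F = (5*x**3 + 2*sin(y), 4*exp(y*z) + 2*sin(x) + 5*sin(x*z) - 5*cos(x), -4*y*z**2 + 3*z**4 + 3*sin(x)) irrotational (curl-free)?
No, ∇×F = (-5*x*cos(x*z) - 4*y*exp(y*z) - 4*z**2, -3*cos(x), 5*z*cos(x*z) + 5*sin(x) + 2*cos(x) - 2*cos(y))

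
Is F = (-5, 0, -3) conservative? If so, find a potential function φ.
Yes, F is conservative. φ = -5*x - 3*z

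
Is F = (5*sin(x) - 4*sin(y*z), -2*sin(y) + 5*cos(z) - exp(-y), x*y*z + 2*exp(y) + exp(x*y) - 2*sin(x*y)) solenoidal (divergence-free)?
No, ∇·F = x*y + 5*cos(x) - 2*cos(y) + exp(-y)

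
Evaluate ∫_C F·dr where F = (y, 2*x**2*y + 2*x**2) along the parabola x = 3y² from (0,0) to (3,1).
43/5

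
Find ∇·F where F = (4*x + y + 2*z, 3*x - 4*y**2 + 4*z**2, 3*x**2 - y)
4 - 8*y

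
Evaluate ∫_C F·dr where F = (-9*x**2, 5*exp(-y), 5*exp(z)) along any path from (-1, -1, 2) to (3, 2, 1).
-84 - 5*exp(2) - 5*exp(-2) + 10*E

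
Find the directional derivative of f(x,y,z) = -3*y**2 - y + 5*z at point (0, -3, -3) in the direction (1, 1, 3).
32*sqrt(11)/11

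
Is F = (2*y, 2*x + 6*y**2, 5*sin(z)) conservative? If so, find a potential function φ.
Yes, F is conservative. φ = 2*x*y + 2*y**3 - 5*cos(z)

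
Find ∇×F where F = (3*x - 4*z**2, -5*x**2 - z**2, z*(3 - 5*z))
(2*z, -8*z, -10*x)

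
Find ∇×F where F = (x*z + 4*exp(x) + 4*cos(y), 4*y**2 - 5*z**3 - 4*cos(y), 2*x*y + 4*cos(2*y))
(2*x + 15*z**2 - 8*sin(2*y), x - 2*y, 4*sin(y))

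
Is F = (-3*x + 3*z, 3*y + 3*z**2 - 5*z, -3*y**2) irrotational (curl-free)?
No, ∇×F = (-6*y - 6*z + 5, 3, 0)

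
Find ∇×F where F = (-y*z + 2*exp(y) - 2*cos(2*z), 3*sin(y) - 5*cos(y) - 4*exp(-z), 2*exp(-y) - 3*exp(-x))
(-4*exp(-z) - 2*exp(-y), -y + 4*sin(2*z) - 3*exp(-x), z - 2*exp(y))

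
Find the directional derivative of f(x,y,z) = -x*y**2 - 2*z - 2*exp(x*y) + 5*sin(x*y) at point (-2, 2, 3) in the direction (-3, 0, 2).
2*sqrt(13)*(6 + 4*exp(4) - 15*exp(4)*cos(4))*exp(-4)/13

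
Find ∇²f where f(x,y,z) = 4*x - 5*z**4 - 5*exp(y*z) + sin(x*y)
-x**2*sin(x*y) - 5*y**2*exp(y*z) - y**2*sin(x*y) - 5*z**2*exp(y*z) - 60*z**2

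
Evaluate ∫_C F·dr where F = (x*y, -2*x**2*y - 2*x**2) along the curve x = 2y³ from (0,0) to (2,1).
-3/7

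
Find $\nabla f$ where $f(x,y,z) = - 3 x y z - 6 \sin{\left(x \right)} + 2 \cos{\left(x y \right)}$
(-3*y*z - 2*y*sin(x*y) - 6*cos(x), -x*(3*z + 2*sin(x*y)), -3*x*y)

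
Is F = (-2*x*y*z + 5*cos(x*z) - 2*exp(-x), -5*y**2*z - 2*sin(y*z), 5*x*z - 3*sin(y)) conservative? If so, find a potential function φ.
No, ∇×F = (5*y**2 + 2*y*cos(y*z) - 3*cos(y), -2*x*y - 5*x*sin(x*z) - 5*z, 2*x*z) ≠ 0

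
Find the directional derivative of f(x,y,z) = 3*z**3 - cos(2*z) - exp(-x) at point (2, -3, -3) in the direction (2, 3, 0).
2*sqrt(13)*exp(-2)/13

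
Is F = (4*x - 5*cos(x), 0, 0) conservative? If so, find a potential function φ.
Yes, F is conservative. φ = 2*x**2 - 5*sin(x)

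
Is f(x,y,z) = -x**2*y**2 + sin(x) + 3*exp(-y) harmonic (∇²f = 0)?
No, ∇²f = -2*x**2 - 2*y**2 - sin(x) + 3*exp(-y)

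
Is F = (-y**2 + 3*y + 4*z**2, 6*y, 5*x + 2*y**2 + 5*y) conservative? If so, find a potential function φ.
No, ∇×F = (4*y + 5, 8*z - 5, 2*y - 3) ≠ 0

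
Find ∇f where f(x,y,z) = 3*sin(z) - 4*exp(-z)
(0, 0, 3*cos(z) + 4*exp(-z))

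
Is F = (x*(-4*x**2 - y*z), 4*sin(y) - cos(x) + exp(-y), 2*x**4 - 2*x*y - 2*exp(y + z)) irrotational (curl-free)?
No, ∇×F = (-2*x - 2*exp(y + z), -8*x**3 - x*y + 2*y, x*z + sin(x))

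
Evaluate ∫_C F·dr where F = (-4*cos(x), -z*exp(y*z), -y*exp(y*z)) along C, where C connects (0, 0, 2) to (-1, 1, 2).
-exp(2) + 1 + 4*sin(1)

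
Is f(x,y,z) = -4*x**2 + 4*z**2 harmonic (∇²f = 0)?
Yes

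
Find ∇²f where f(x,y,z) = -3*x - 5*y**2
-10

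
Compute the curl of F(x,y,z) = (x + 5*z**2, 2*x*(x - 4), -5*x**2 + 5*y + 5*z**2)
(5, 10*x + 10*z, 4*x - 8)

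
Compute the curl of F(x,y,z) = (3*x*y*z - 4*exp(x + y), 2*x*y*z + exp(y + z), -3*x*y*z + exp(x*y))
(-2*x*y - 3*x*z + x*exp(x*y) - exp(y + z), y*(3*x + 3*z - exp(x*y)), -3*x*z + 2*y*z + 4*exp(x + y))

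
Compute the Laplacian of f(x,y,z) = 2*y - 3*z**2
-6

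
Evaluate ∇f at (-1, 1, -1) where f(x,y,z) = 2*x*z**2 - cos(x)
(2 - sin(1), 0, 4)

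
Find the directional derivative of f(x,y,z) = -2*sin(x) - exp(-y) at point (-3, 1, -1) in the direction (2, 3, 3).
sqrt(22)*(3 - 4*E*cos(3))*exp(-1)/22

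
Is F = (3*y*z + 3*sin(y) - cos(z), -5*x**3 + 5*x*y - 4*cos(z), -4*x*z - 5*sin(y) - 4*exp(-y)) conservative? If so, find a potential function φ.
No, ∇×F = (-4*sin(z) - 5*cos(y) + 4*exp(-y), 3*y + 4*z + sin(z), -15*x**2 + 5*y - 3*z - 3*cos(y)) ≠ 0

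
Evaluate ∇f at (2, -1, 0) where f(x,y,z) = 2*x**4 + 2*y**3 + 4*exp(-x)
(64 - 4*exp(-2), 6, 0)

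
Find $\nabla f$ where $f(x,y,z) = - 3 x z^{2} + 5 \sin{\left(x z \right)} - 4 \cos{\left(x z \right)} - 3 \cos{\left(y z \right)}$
(z*(-3*z + 4*sin(x*z) + 5*cos(x*z)), 3*z*sin(y*z), -6*x*z + 4*x*sin(x*z) + 5*x*cos(x*z) + 3*y*sin(y*z))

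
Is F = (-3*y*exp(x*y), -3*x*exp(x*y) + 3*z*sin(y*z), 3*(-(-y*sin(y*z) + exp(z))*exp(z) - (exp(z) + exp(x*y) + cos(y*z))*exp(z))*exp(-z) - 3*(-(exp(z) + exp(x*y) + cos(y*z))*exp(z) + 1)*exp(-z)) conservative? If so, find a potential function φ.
Yes, F is conservative. φ = 3*(-(exp(z) + exp(x*y) + cos(y*z))*exp(z) + 1)*exp(-z)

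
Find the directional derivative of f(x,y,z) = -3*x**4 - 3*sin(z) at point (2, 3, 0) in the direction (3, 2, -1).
-285*sqrt(14)/14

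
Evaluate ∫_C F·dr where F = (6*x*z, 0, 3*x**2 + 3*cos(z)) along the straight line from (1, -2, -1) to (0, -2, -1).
3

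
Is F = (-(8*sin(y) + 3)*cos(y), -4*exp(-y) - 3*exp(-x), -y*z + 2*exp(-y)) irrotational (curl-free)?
No, ∇×F = (-z - 2*exp(-y), 0, -3*sin(y) + 8*cos(2*y) + 3*exp(-x))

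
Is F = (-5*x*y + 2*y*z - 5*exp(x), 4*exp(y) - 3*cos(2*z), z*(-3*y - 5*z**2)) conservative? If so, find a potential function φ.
No, ∇×F = (-3*z - 6*sin(2*z), 2*y, 5*x - 2*z) ≠ 0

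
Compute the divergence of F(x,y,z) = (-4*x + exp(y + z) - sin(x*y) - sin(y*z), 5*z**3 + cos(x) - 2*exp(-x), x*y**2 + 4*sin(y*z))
-y*cos(x*y) + 4*y*cos(y*z) - 4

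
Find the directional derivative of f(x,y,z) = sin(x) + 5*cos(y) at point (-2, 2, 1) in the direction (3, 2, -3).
sqrt(22)*(-10*sin(2) + 3*cos(2))/22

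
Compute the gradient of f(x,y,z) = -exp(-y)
(0, exp(-y), 0)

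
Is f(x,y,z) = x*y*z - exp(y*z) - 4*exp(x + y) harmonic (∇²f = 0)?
No, ∇²f = -y**2*exp(y*z) - z**2*exp(y*z) - 8*exp(x + y)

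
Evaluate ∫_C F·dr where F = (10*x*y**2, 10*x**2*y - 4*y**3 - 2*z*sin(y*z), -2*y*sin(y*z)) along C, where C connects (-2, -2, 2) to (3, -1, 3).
-20 + 2*cos(3) - 2*cos(4)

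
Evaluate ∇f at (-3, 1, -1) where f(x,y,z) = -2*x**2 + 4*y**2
(12, 8, 0)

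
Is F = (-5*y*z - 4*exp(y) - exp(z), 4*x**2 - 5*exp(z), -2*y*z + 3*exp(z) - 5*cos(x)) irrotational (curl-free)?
No, ∇×F = (-2*z + 5*exp(z), -5*y - exp(z) - 5*sin(x), 8*x + 5*z + 4*exp(y))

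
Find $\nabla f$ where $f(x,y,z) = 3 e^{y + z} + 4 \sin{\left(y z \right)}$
(0, 4*z*cos(y*z) + 3*exp(y + z), 4*y*cos(y*z) + 3*exp(y + z))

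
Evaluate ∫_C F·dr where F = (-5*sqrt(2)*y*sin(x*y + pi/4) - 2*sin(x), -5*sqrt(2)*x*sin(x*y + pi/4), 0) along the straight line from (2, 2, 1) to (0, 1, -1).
-5*sqrt(2)*cos(pi/4 + 4) - 2*cos(2) + 7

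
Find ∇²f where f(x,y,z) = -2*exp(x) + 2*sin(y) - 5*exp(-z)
-2*exp(x) - 2*sin(y) - 5*exp(-z)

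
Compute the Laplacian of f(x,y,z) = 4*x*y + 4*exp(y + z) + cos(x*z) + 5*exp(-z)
-x**2*cos(x*z) - z**2*cos(x*z) + 8*exp(y + z) + 5*exp(-z)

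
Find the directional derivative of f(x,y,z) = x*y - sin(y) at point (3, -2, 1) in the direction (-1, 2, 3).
sqrt(14)*(4 - cos(2))/7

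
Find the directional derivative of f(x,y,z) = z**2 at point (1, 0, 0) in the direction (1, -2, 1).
0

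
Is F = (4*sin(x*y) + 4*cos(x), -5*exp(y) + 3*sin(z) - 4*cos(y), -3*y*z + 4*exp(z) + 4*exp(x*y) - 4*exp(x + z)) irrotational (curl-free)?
No, ∇×F = (4*x*exp(x*y) - 3*z - 3*cos(z), -4*y*exp(x*y) + 4*exp(x + z), -4*x*cos(x*y))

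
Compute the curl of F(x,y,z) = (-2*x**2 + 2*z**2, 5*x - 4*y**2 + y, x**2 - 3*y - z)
(-3, -2*x + 4*z, 5)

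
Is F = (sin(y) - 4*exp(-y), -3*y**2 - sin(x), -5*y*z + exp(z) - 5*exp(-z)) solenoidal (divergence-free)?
No, ∇·F = -11*y + exp(z) + 5*exp(-z)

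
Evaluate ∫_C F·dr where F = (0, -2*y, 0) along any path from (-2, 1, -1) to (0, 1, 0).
0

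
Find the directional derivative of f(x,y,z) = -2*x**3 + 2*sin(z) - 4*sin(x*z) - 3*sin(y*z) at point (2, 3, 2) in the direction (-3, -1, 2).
2*sqrt(14)*(-3*cos(6) + 2*cos(4) + cos(2) + 18)/7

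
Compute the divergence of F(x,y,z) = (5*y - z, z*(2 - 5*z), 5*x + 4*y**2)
0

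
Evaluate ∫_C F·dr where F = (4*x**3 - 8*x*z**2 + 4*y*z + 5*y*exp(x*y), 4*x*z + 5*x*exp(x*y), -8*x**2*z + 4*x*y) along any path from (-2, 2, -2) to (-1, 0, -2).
6 - 5*exp(-4)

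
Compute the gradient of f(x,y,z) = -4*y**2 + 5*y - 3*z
(0, 5 - 8*y, -3)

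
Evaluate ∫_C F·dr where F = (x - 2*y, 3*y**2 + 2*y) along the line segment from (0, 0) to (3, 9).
1575/2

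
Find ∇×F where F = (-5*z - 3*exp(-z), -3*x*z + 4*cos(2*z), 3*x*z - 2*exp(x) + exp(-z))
(3*x + 8*sin(2*z), -3*z + 2*exp(x) - 5 + 3*exp(-z), -3*z)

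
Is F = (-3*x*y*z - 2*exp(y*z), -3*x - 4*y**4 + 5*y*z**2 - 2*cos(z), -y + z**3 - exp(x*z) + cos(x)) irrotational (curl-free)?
No, ∇×F = (-10*y*z - 2*sin(z) - 1, -3*x*y - 2*y*exp(y*z) + z*exp(x*z) + sin(x), 3*x*z + 2*z*exp(y*z) - 3)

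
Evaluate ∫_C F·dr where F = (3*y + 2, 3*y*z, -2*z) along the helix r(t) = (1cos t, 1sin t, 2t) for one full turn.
2*pi*(-8*pi - 3)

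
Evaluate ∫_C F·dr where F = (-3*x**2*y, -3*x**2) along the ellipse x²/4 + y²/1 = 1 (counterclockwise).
6*pi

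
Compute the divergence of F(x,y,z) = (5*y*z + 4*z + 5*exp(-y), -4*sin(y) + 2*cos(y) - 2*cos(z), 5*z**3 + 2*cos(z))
15*z**2 - 2*sin(y) - 2*sin(z) - 4*cos(y)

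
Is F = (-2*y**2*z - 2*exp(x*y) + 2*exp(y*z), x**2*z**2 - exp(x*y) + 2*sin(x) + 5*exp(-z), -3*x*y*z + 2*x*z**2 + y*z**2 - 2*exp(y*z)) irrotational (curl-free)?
No, ∇×F = ((z*(-2*x**2 - 3*x + z - 2*exp(y*z))*exp(z) + 5)*exp(-z), -2*y**2 + 3*y*z + 2*y*exp(y*z) - 2*z**2, 2*x*z**2 + 2*x*exp(x*y) + 4*y*z - y*exp(x*y) - 2*z*exp(y*z) + 2*cos(x))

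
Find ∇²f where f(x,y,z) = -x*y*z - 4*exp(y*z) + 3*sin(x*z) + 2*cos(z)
-3*x**2*sin(x*z) - 4*y**2*exp(y*z) - 4*z**2*exp(y*z) - 3*z**2*sin(x*z) - 2*cos(z)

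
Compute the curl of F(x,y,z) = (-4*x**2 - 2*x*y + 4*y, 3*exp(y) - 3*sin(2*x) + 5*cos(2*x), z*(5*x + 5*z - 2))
(0, -5*z, 2*x - 10*sin(2*x) - 6*cos(2*x) - 4)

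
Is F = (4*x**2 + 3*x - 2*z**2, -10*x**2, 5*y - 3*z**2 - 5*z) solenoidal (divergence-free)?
No, ∇·F = 8*x - 6*z - 2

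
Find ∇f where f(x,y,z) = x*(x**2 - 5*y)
(3*x**2 - 5*y, -5*x, 0)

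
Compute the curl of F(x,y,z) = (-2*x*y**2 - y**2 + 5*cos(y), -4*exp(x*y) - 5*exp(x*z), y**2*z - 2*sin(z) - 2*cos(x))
(5*x*exp(x*z) + 2*y*z, -2*sin(x), 4*x*y - 4*y*exp(x*y) + 2*y - 5*z*exp(x*z) + 5*sin(y))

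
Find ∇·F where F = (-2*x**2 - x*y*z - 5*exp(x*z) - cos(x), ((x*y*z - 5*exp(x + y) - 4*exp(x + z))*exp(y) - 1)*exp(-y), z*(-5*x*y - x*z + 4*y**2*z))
-5*x*y - x*z - 4*x + 8*y**2*z - y*z - 5*z*exp(x*z) - 5*exp(x + y) + sin(x) + exp(-y)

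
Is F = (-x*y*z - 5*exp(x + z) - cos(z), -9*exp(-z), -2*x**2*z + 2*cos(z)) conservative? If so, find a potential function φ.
No, ∇×F = (-9*exp(-z), -x*y + 4*x*z - 5*exp(x + z) + sin(z), x*z) ≠ 0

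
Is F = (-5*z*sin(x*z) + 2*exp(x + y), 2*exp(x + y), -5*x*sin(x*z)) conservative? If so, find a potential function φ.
Yes, F is conservative. φ = 2*exp(x + y) + 5*cos(x*z)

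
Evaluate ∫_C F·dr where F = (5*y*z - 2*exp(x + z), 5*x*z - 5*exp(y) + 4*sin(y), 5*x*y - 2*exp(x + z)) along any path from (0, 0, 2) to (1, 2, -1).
-3*exp(2) - 3 - 4*cos(2)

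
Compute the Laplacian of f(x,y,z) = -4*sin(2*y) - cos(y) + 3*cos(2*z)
16*sin(2*y) + cos(y) - 12*cos(2*z)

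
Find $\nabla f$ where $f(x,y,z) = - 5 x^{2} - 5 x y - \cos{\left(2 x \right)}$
(-10*x - 5*y + 2*sin(2*x), -5*x, 0)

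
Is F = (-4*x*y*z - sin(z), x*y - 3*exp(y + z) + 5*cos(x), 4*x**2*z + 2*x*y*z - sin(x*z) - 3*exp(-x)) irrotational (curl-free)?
No, ∇×F = (2*x*z + 3*exp(y + z), -4*x*y - 8*x*z - 2*y*z + z*cos(x*z) - cos(z) - 3*exp(-x), 4*x*z + y - 5*sin(x))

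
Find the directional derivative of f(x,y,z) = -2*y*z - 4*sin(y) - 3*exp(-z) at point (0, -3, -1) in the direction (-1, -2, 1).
sqrt(6)*(8*cos(3) + 2 + 3*E)/6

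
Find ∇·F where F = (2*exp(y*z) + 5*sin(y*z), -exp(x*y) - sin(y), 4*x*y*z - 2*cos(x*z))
4*x*y - x*exp(x*y) + 2*x*sin(x*z) - cos(y)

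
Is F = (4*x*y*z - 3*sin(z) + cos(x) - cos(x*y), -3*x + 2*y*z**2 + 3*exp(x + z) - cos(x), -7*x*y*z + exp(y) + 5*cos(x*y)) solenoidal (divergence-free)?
No, ∇·F = -7*x*y + 4*y*z + y*sin(x*y) + 2*z**2 - sin(x)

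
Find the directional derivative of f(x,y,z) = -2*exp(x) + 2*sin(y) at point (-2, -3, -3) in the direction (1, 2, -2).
4*cos(3)/3 - 2*exp(-2)/3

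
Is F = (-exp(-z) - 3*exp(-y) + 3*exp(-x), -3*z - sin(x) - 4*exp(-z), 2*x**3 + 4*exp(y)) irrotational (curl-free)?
No, ∇×F = (4*exp(y) + 3 - 4*exp(-z), -6*x**2 + exp(-z), -cos(x) - 3*exp(-y))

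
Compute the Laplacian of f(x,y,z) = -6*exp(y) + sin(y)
-6*exp(y) - sin(y)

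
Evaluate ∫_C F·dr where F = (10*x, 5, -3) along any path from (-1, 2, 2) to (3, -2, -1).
29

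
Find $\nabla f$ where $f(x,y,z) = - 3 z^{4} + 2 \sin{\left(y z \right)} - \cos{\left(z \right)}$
(0, 2*z*cos(y*z), 2*y*cos(y*z) - 12*z**3 + sin(z))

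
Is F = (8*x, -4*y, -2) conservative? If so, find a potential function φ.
Yes, F is conservative. φ = 4*x**2 - 2*y**2 - 2*z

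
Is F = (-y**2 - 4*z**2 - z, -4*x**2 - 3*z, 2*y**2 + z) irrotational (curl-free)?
No, ∇×F = (4*y + 3, -8*z - 1, -8*x + 2*y)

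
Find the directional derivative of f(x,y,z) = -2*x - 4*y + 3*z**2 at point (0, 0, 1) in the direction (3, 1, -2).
-11*sqrt(14)/7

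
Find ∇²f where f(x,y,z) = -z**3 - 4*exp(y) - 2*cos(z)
-6*z - 4*exp(y) + 2*cos(z)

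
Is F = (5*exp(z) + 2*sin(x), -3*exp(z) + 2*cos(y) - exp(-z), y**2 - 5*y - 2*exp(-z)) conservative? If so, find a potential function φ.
No, ∇×F = (2*y + 3*exp(z) - 5 - exp(-z), 5*exp(z), 0) ≠ 0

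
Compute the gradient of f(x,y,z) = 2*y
(0, 2, 0)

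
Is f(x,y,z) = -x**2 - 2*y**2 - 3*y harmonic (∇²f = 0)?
No, ∇²f = -6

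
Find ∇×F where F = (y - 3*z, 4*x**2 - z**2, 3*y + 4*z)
(2*z + 3, -3, 8*x - 1)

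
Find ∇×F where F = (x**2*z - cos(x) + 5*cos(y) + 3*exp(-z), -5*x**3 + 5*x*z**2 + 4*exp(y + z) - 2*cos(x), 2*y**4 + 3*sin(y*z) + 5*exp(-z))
(-10*x*z + 8*y**3 + 3*z*cos(y*z) - 4*exp(y + z), x**2 - 3*exp(-z), -15*x**2 + 5*z**2 + 2*sin(x) + 5*sin(y))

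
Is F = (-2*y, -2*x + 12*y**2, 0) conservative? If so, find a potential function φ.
Yes, F is conservative. φ = 2*y*(-x + 2*y**2)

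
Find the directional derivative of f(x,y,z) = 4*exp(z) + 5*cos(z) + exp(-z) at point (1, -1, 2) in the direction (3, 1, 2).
sqrt(14)*(-5*exp(2)*sin(2) - 1 + 4*exp(4))*exp(-2)/7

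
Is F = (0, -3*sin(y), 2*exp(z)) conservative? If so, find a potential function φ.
Yes, F is conservative. φ = 2*exp(z) + 3*cos(y)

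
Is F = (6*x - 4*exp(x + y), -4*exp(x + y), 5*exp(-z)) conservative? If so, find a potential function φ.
Yes, F is conservative. φ = 3*x**2 - 4*exp(x + y) - 5*exp(-z)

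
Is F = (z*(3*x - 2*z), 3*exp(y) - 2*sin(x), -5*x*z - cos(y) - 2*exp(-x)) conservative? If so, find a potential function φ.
No, ∇×F = (sin(y), 3*x + z - 2*exp(-x), -2*cos(x)) ≠ 0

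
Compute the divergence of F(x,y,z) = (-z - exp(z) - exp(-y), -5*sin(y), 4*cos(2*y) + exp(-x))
-5*cos(y)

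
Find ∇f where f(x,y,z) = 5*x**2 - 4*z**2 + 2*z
(10*x, 0, 2 - 8*z)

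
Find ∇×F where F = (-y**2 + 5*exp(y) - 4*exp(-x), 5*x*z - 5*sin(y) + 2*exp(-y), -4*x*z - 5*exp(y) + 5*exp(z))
(-5*x - 5*exp(y), 4*z, 2*y + 5*z - 5*exp(y))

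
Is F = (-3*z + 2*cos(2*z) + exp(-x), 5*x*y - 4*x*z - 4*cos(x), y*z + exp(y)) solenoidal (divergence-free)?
No, ∇·F = 5*x + y - exp(-x)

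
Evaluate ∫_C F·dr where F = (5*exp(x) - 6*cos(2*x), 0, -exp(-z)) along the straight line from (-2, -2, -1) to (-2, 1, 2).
(1 - exp(3))*exp(-2)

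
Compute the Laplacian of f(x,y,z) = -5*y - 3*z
0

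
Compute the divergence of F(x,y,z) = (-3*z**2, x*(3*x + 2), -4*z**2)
-8*z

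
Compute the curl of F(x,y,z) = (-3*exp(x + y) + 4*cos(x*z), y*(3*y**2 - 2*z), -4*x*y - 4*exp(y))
(-4*x + 2*y - 4*exp(y), -4*x*sin(x*z) + 4*y, 3*exp(x + y))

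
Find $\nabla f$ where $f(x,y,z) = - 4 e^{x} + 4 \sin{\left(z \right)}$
(-4*exp(x), 0, 4*cos(z))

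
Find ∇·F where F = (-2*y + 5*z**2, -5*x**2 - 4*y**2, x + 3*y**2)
-8*y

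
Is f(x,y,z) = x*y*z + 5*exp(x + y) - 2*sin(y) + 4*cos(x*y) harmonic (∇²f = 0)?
No, ∇²f = -4*x**2*cos(x*y) - 4*y**2*cos(x*y) + 10*exp(x + y) + 2*sin(y)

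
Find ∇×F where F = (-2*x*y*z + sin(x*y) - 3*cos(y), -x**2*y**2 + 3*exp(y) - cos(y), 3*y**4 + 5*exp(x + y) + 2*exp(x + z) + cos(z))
(12*y**3 + 5*exp(x + y), -2*x*y - 5*exp(x + y) - 2*exp(x + z), -2*x*y**2 + 2*x*z - x*cos(x*y) - 3*sin(y))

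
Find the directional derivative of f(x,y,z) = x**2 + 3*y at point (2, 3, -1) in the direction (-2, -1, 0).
-11*sqrt(5)/5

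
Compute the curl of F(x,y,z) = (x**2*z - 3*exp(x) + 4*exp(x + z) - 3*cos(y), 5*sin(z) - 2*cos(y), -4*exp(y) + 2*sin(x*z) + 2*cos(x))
(-4*exp(y) - 5*cos(z), x**2 - 2*z*cos(x*z) + 4*exp(x + z) + 2*sin(x), -3*sin(y))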